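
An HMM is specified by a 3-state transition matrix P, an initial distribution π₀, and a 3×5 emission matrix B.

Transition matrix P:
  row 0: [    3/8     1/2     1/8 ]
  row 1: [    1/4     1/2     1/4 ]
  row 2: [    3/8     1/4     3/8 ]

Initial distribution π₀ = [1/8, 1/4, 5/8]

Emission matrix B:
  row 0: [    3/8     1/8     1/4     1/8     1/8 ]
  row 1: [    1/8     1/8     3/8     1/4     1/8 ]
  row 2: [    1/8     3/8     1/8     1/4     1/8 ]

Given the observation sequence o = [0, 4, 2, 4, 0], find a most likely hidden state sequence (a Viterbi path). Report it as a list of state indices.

t=0: δ = [4.688e-02, 3.125e-02, 7.812e-02]  (obs o_0=0)
t=1: δ = [3.662e-03, 2.930e-03, 3.662e-03]  ψ = [2, 0, 2]  (obs o_1=4)
t=2: δ = [3.433e-04, 6.866e-04, 1.717e-04]  ψ = [0, 0, 2]  (obs o_2=2)
t=3: δ = [2.146e-05, 4.292e-05, 2.146e-05]  ψ = [1, 1, 1]  (obs o_3=4)
t=4: δ = [4.023e-06, 2.682e-06, 1.341e-06]  ψ = [1, 1, 1]  (obs o_4=0)
backtrack: best end state = 0; path = [2, 0, 1, 1, 0]

path = [2, 0, 1, 1, 0]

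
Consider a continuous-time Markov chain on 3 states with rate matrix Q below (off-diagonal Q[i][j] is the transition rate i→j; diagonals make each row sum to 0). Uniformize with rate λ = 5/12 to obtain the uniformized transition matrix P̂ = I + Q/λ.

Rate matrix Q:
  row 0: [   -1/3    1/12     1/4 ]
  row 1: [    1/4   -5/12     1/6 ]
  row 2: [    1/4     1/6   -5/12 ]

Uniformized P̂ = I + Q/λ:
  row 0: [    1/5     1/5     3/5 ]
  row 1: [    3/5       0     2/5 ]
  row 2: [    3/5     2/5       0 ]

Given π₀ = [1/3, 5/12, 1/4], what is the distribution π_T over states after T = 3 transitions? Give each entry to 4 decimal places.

π = [0.4347, 0.2213, 0.3440]

t=0: π = [0.3333, 0.4167, 0.2500]
t=1: π = [0.4667, 0.1667, 0.3667]
t=2: π = [0.4133, 0.2400, 0.3467]
t=3: π = [0.4347, 0.2213, 0.3440]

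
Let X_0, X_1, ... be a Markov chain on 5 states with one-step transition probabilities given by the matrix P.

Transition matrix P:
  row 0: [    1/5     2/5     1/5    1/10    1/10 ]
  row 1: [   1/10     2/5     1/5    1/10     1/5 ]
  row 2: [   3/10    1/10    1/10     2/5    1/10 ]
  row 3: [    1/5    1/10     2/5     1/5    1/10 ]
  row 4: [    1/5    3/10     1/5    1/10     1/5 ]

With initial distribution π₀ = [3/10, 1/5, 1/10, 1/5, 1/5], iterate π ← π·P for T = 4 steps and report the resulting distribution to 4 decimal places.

t=0: π = [0.3000, 0.2000, 0.1000, 0.2000, 0.2000]
t=1: π = [0.1900, 0.2900, 0.2300, 0.1500, 0.1400]
t=2: π = [0.1940, 0.2720, 0.2070, 0.1840, 0.1430]
t=3: π = [0.1935, 0.2684, 0.2161, 0.1805, 0.1415]
t=4: π = [0.1948, 0.2669, 0.2145, 0.1829, 0.1410]

π = [0.1948, 0.2669, 0.2145, 0.1829, 0.1410]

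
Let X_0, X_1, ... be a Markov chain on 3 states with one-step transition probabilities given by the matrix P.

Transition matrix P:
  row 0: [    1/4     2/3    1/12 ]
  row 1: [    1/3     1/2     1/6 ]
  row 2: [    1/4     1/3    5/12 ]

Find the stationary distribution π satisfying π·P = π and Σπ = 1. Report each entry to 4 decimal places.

π = [0.2931, 0.5172, 0.1897]

Balance equations π_j = Σ_i π_i·P[i][j]:
  π_0 = 1/4·π_0 + 1/3·π_1 + 1/4·π_2
  π_1 = 2/3·π_0 + 1/2·π_1 + 1/3·π_2
  normalize: π_0 + π_1 + π_2 = 1
Solving the linear system gives exactly π = [17/58, 15/29, 11/58].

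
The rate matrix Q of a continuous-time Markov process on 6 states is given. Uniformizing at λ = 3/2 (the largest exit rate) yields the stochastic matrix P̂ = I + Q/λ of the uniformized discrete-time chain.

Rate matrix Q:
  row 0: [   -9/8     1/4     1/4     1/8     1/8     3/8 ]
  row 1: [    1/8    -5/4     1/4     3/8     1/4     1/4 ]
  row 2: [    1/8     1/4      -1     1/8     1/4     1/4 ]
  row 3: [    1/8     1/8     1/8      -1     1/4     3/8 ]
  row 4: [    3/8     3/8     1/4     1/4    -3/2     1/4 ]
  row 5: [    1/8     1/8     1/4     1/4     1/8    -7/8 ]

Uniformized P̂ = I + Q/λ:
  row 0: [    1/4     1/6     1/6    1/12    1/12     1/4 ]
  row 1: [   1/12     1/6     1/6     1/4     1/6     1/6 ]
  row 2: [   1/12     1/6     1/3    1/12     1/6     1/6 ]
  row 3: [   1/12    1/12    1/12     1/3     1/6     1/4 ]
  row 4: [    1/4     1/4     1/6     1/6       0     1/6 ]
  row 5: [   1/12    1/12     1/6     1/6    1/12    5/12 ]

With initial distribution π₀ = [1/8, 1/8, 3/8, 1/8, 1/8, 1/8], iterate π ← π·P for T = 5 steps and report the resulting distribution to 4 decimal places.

π = [0.1232, 0.1398, 0.1818, 0.1834, 0.1158, 0.2561]

t=0: π = [0.1250, 0.1250, 0.3750, 0.1250, 0.1250, 0.1250]
t=1: π = [0.1250, 0.1563, 0.2188, 0.1563, 0.1250, 0.2188]
t=2: π = [0.1250, 0.1458, 0.1901, 0.1771, 0.1172, 0.2448]
t=3: π = [0.1237, 0.1413, 0.1836, 0.1821, 0.1163, 0.2530]
t=4: π = [0.1233, 0.1401, 0.1821, 0.1832, 0.1159, 0.2554]
t=5: π = [0.1232, 0.1398, 0.1818, 0.1834, 0.1158, 0.2561]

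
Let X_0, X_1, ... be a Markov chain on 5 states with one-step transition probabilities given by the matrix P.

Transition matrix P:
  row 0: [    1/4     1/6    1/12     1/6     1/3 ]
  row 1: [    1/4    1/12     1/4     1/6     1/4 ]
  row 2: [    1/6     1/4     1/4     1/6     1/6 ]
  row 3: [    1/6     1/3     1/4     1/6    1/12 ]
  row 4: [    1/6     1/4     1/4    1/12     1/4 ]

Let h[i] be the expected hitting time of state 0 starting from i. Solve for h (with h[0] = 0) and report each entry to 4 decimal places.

h = [0.0000, 5.0081, 5.3931, 5.3608, 5.3960]

First-step conditioning: h[0] = 0; for i ≠ 0, h[i] = 1 + Σ_k P[i][k]·h[k].
  h[1] = 1 + 1/12·h[1] + 1/4·h[2] + 1/6·h[3] + 1/4·h[4]
  h[2] = 1 + 1/4·h[1] + 1/4·h[2] + 1/6·h[3] + 1/6·h[4]
  h[3] = 1 + 1/3·h[1] + 1/4·h[2] + 1/6·h[3] + 1/12·h[4]
  h[4] = 1 + 1/4·h[1] + 1/4·h[2] + 1/12·h[3] + 1/4·h[4]
Solving the 4×4 linear system over states ≠ 0 gives exactly h = [0, 6816/1361, 7340/1361, 7296/1361, 7344/1361] (h[0] = 0 is the target).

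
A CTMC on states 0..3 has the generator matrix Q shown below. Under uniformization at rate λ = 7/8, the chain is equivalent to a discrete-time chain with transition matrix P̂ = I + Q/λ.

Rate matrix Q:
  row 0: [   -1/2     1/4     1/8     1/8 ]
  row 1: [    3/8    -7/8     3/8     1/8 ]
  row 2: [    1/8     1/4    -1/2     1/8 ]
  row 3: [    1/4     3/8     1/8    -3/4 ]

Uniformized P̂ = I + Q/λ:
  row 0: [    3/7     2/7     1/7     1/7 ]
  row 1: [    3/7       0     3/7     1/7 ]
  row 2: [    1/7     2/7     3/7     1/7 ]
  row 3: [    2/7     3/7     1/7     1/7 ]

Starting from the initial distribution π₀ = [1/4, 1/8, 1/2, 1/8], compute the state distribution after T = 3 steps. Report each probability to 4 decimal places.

π = [0.3192, 0.2405, 0.2974, 0.1429]

t=0: π = [0.2500, 0.1250, 0.5000, 0.1250]
t=1: π = [0.2679, 0.2679, 0.3214, 0.1429]
t=2: π = [0.3163, 0.2296, 0.3112, 0.1429]
t=3: π = [0.3192, 0.2405, 0.2974, 0.1429]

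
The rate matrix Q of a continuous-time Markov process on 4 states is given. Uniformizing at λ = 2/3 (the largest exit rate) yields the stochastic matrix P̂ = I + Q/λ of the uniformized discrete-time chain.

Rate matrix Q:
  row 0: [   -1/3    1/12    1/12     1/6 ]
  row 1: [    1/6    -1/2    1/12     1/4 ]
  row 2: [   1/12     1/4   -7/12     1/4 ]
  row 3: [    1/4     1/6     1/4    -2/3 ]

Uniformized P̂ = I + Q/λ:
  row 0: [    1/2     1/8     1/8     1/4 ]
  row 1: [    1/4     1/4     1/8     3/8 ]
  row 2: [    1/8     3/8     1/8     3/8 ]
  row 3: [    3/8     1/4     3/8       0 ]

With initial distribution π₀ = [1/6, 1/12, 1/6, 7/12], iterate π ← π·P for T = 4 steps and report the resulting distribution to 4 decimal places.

π = [0.3406, 0.2313, 0.1824, 0.2457]

t=0: π = [0.1667, 0.0833, 0.1667, 0.5833]
t=1: π = [0.3438, 0.2500, 0.2708, 0.1354]
t=2: π = [0.3190, 0.2409, 0.1589, 0.2813]
t=3: π = [0.3451, 0.2300, 0.1953, 0.2297]
t=4: π = [0.3406, 0.2313, 0.1824, 0.2457]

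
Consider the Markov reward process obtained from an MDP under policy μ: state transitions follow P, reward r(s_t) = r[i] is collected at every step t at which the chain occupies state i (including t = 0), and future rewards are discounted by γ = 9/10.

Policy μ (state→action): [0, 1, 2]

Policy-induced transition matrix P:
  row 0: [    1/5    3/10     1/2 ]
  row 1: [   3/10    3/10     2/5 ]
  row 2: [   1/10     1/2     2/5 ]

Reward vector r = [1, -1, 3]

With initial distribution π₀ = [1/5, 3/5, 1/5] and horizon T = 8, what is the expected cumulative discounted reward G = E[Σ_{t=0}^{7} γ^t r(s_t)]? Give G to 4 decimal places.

G = 5.3155

t=0: π = [0.2000, 0.6000, 0.2000], E[r] = 0.2000, γ^t·E[r] = 0.200000, running G = 0.200000
t=1: π = [0.2400, 0.3400, 0.4200], E[r] = 1.1600, γ^t·E[r] = 1.044000, running G = 1.244000
t=2: π = [0.1920, 0.3840, 0.4240], E[r] = 1.0800, γ^t·E[r] = 0.874800, running G = 2.118800
t=3: π = [0.1960, 0.3848, 0.4192], E[r] = 1.0688, γ^t·E[r] = 0.779155, running G = 2.897955
t=4: π = [0.1966, 0.3838, 0.4196], E[r] = 1.0715, γ^t·E[r] = 0.703024, running G = 3.600979
t=5: π = [0.1964, 0.3839, 0.4197], E[r] = 1.0715, γ^t·E[r] = 0.632694, running G = 4.233673
t=6: π = [0.1964, 0.3839, 0.4196], E[r] = 1.0714, γ^t·E[r] = 0.569398, running G = 4.803071
t=7: π = [0.1964, 0.3839, 0.4196], E[r] = 1.0714, γ^t·E[r] = 0.512461, running G = 5.315532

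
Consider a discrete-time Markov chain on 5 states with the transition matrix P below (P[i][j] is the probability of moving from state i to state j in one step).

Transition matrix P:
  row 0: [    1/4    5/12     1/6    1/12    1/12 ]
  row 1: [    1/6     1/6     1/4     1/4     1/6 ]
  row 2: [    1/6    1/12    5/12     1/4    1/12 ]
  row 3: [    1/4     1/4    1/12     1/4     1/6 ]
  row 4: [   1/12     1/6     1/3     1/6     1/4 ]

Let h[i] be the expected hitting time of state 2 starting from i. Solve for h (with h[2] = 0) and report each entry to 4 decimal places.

h = [4.9976, 4.6715, 0.0000, 5.4772, 4.1439]

First-step conditioning: h[2] = 0; for i ≠ 2, h[i] = 1 + Σ_k P[i][k]·h[k].
  h[0] = 1 + 1/4·h[0] + 5/12·h[1] + 1/12·h[3] + 1/12·h[4]
  h[1] = 1 + 1/6·h[0] + 1/6·h[1] + 1/4·h[3] + 1/6·h[4]
  h[3] = 1 + 1/4·h[0] + 1/4·h[1] + 1/4·h[3] + 1/6·h[4]
  h[4] = 1 + 1/12·h[0] + 1/6·h[1] + 1/6·h[3] + 1/4·h[4]
Solving the 4×4 linear system over states ≠ 2 gives exactly h = [2084/417, 1948/417, 0, 2284/417, 576/139] (h[2] = 0 is the target).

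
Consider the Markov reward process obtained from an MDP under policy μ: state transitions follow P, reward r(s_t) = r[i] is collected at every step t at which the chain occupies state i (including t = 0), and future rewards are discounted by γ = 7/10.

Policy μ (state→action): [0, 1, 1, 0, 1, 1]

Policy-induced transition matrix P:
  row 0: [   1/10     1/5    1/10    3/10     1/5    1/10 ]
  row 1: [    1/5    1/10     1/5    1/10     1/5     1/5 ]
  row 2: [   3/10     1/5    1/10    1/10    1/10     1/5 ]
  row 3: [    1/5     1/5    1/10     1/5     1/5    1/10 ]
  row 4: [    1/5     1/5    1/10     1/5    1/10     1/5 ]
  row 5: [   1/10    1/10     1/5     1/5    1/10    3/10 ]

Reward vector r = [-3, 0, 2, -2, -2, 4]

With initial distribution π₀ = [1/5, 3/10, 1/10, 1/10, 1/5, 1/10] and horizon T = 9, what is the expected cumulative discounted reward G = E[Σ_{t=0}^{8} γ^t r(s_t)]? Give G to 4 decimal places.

t=0: π = [0.2000, 0.3000, 0.1000, 0.1000, 0.2000, 0.1000], E[r] = -0.6000, γ^t·E[r] = -0.600000, running G = -0.600000
t=1: π = [0.1800, 0.1600, 0.1400, 0.1800, 0.1600, 0.1800], E[r] = -0.2200, γ^t·E[r] = -0.154000, running G = -0.754000
t=2: π = [0.1780, 0.1660, 0.1340, 0.1880, 0.1520, 0.1820], E[r] = -0.2180, γ^t·E[r] = -0.106820, running G = -0.860820
t=3: π = [0.1774, 0.1652, 0.1348, 0.1878, 0.1532, 0.1816], E[r] = -0.2182, γ^t·E[r] = -0.074843, running G = -0.935663
t=4: π = [0.1776, 0.1653, 0.1347, 0.1877, 0.1530, 0.1816], E[r] = -0.2184, γ^t·E[r] = -0.052433, running G = -0.988096
t=5: π = [0.1775, 0.1653, 0.1347, 0.1878, 0.1531, 0.1816], E[r] = -0.2184, γ^t·E[r] = -0.036700, running G = -1.024796
t=6: π = [0.1776, 0.1653, 0.1347, 0.1878, 0.1531, 0.1816], E[r] = -0.2184, γ^t·E[r] = -0.025691, running G = -1.050486
t=7: π = [0.1776, 0.1653, 0.1347, 0.1878, 0.1531, 0.1816], E[r] = -0.2184, γ^t·E[r] = -0.017983, running G = -1.068470
t=8: π = [0.1776, 0.1653, 0.1347, 0.1878, 0.1531, 0.1816], E[r] = -0.2184, γ^t·E[r] = -0.012588, running G = -1.081058

G = -1.0811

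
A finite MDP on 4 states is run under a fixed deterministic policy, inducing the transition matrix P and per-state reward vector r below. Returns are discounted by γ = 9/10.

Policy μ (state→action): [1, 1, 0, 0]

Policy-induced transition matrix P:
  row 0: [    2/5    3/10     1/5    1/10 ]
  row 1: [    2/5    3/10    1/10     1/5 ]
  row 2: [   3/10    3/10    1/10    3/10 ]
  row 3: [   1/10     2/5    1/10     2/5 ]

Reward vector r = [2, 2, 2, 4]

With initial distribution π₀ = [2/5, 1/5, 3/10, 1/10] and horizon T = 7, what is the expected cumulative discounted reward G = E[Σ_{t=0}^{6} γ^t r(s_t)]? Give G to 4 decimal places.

t=0: π = [0.4000, 0.2000, 0.3000, 0.1000], E[r] = 2.2000, γ^t·E[r] = 2.200000, running G = 2.200000
t=1: π = [0.3400, 0.3100, 0.1400, 0.2100], E[r] = 2.4200, γ^t·E[r] = 2.178000, running G = 4.378000
t=2: π = [0.3230, 0.3210, 0.1340, 0.2220], E[r] = 2.4440, γ^t·E[r] = 1.979640, running G = 6.357640
t=3: π = [0.3200, 0.3222, 0.1323, 0.2255], E[r] = 2.4510, γ^t·E[r] = 1.786779, running G = 8.144419
t=4: π = [0.3191, 0.3226, 0.1320, 0.2263], E[r] = 2.4527, γ^t·E[r] = 1.609190, running G = 9.753609
t=5: π = [0.3189, 0.3226, 0.1319, 0.2266], E[r] = 2.4531, γ^t·E[r] = 1.448536, running G = 11.202145
t=6: π = [0.3188, 0.3227, 0.1319, 0.2266], E[r] = 2.4532, γ^t·E[r] = 1.303744, running G = 12.505889

G = 12.5059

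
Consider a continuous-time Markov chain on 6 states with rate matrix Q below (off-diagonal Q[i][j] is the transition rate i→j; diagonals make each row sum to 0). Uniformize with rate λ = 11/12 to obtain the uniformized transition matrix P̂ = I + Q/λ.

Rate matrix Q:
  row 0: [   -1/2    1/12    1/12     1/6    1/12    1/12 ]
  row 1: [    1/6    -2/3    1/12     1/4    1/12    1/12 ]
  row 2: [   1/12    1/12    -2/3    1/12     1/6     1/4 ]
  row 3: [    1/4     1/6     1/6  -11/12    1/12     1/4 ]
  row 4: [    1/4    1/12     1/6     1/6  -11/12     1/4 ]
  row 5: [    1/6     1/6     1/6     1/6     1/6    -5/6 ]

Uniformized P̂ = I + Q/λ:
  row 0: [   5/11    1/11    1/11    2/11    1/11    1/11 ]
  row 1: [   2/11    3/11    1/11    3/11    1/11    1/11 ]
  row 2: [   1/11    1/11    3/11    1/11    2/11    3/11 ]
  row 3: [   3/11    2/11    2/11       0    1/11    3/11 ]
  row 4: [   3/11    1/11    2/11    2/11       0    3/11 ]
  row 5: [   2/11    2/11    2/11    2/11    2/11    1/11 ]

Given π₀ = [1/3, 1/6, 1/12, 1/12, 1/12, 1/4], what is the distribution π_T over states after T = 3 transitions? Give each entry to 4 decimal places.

π = [0.2650, 0.1467, 0.1580, 0.1536, 0.1108, 0.1659]

t=0: π = [0.3333, 0.1667, 0.0833, 0.0833, 0.0833, 0.2500]
t=1: π = [0.2803, 0.1515, 0.1439, 0.1742, 0.1136, 0.1364]
t=2: π = [0.2713, 0.1467, 0.1556, 0.1508, 0.1061, 0.1694]
t=3: π = [0.2650, 0.1467, 0.1580, 0.1536, 0.1108, 0.1659]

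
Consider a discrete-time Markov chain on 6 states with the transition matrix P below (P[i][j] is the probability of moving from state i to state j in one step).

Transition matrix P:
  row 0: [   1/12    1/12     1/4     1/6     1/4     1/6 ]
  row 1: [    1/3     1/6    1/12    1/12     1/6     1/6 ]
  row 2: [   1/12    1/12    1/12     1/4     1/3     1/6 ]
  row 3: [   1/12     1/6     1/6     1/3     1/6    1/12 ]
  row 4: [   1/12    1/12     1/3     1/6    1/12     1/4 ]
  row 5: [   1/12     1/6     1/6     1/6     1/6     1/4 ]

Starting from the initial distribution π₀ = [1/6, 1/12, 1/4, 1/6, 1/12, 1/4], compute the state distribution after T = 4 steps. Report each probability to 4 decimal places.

t=0: π = [0.1667, 0.0833, 0.2500, 0.1667, 0.0833, 0.2500]
t=1: π = [0.1042, 0.1250, 0.1667, 0.2083, 0.2153, 0.1806]
t=2: π = [0.1146, 0.1262, 0.1869, 0.2049, 0.1852, 0.1823]
t=3: π = [0.1149, 0.1261, 0.1810, 0.2059, 0.1919, 0.1802]
t=4: π = [0.1149, 0.1260, 0.1826, 0.2056, 0.1904, 0.1805]

π = [0.1149, 0.1260, 0.1826, 0.2056, 0.1904, 0.1805]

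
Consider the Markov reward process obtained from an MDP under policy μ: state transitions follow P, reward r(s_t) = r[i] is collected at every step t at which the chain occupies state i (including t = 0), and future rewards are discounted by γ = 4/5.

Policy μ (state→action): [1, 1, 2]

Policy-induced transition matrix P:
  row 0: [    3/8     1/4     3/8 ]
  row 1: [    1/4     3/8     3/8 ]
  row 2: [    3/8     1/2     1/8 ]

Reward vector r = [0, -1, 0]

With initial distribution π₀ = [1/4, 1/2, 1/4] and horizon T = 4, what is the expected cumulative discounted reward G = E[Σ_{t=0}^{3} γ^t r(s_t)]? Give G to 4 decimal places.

t=0: π = [0.2500, 0.5000, 0.2500], E[r] = -0.5000, γ^t·E[r] = -0.500000, running G = -0.500000
t=1: π = [0.3125, 0.3750, 0.3125], E[r] = -0.3750, γ^t·E[r] = -0.300000, running G = -0.800000
t=2: π = [0.3281, 0.3750, 0.2969], E[r] = -0.3750, γ^t·E[r] = -0.240000, running G = -1.040000
t=3: π = [0.3281, 0.3711, 0.3008], E[r] = -0.3711, γ^t·E[r] = -0.190000, running G = -1.230000

G = -1.2300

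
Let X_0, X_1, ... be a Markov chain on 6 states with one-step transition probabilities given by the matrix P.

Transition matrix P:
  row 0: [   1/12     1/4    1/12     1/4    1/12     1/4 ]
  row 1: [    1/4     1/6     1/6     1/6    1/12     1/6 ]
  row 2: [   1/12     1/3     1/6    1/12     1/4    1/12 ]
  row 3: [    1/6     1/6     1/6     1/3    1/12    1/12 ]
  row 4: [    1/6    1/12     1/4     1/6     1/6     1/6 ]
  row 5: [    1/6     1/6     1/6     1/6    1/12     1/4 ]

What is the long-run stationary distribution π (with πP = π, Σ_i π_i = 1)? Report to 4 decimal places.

Balance equations π_j = Σ_i π_i·P[i][j]:
  π_0 = 1/12·π_0 + 1/4·π_1 + 1/12·π_2 + 1/6·π_3 + 1/6·π_4 + 1/6·π_5
  π_1 = 1/4·π_0 + 1/6·π_1 + 1/3·π_2 + 1/6·π_3 + 1/12·π_4 + 1/6·π_5
  π_2 = 1/12·π_0 + 1/6·π_1 + 1/6·π_2 + 1/6·π_3 + 1/4·π_4 + 1/6·π_5
  π_3 = 1/4·π_0 + 1/6·π_1 + 1/12·π_2 + 1/3·π_3 + 1/6·π_4 + 1/6·π_5
  π_4 = 1/12·π_0 + 1/12·π_1 + 1/4·π_2 + 1/12·π_3 + 1/6·π_4 + 1/12·π_5
  normalize: π_0 + π_1 + π_2 + π_3 + π_4 + π_5 = 1
Solving the linear system gives exactly π = [1567/10019, 1973/10019, 1640/10019, 3993/20038, 1209/10019, 3267/20038].

π = [0.1564, 0.1969, 0.1637, 0.1993, 0.1207, 0.1630]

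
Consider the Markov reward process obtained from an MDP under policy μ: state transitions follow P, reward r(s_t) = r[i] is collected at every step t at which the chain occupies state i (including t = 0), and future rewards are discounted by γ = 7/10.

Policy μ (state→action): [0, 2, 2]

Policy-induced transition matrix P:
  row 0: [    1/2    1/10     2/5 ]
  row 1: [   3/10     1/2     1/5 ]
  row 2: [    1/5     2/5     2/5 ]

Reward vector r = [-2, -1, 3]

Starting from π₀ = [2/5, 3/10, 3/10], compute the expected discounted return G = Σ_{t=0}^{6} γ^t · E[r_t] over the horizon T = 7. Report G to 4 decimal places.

G = -0.1828

t=0: π = [0.4000, 0.3000, 0.3000], E[r] = -0.2000, γ^t·E[r] = -0.200000, running G = -0.200000
t=1: π = [0.3500, 0.3100, 0.3400], E[r] = 0.0100, γ^t·E[r] = 0.007000, running G = -0.193000
t=2: π = [0.3360, 0.3260, 0.3380], E[r] = 0.0160, γ^t·E[r] = 0.007840, running G = -0.185160
t=3: π = [0.3334, 0.3318, 0.3348], E[r] = 0.0058, γ^t·E[r] = 0.001989, running G = -0.183171
t=4: π = [0.3332, 0.3332, 0.3336], E[r] = 0.0014, γ^t·E[r] = 0.000327, running G = -0.182844
t=5: π = [0.3333, 0.3334, 0.3334], E[r] = 0.0002, γ^t·E[r] = 0.000033, running G = -0.182811
t=6: π = [0.3333, 0.3334, 0.3333], E[r] = 0.0000, γ^t·E[r] = 0.000000, running G = -0.182811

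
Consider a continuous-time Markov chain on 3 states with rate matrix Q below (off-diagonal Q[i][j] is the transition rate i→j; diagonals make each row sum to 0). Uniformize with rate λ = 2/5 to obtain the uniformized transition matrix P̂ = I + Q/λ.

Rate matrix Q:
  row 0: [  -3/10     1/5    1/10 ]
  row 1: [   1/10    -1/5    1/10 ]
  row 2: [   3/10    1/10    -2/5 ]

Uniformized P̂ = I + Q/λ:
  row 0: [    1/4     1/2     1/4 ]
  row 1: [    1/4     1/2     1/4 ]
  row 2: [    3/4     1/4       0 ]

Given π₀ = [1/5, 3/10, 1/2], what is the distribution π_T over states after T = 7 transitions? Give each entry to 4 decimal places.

t=0: π = [0.2000, 0.3000, 0.5000]
t=1: π = [0.5000, 0.3750, 0.1250]
t=2: π = [0.3125, 0.4688, 0.2188]
t=3: π = [0.3594, 0.4453, 0.1953]
t=4: π = [0.3477, 0.4512, 0.2012]
t=5: π = [0.3506, 0.4497, 0.1997]
t=6: π = [0.3499, 0.4501, 0.2001]
t=7: π = [0.3500, 0.4500, 0.2000]

π = [0.3500, 0.4500, 0.2000]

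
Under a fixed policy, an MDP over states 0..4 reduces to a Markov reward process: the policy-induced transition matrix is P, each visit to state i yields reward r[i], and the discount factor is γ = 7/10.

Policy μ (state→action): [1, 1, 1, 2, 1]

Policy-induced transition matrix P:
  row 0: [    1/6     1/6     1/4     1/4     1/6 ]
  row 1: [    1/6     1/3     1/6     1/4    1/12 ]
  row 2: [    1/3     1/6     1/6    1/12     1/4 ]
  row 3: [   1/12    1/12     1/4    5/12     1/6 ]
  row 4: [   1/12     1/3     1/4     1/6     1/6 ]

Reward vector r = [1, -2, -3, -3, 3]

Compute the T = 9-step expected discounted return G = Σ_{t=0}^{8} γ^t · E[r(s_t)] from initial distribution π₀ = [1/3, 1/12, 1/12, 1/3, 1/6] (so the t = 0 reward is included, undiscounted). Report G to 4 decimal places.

t=0: π = [0.3333, 0.0833, 0.0833, 0.3333, 0.1667], E[r] = -0.5833, γ^t·E[r] = -0.583333, running G = -0.583333
t=1: π = [0.1389, 0.1806, 0.2361, 0.2778, 0.1667], E[r] = -1.2639, γ^t·E[r] = -0.884722, running G = -1.468056
t=2: π = [0.1690, 0.2014, 0.2153, 0.2431, 0.1713], E[r] = -1.0949, γ^t·E[r] = -0.536505, running G = -2.004560
t=3: π = [0.1680, 0.2085, 0.2153, 0.2404, 0.1678], E[r] = -1.1125, γ^t·E[r] = -0.381574, running G = -2.386134
t=4: π = [0.1685, 0.2094, 0.2147, 0.2402, 0.1672], E[r] = -1.1131, γ^t·E[r] = -0.267264, running G = -2.653399
t=5: π = [0.1685, 0.2094, 0.2147, 0.2403, 0.1671], E[r] = -1.1139, γ^t·E[r] = -0.187220, running G = -2.840619
t=6: π = [0.1685, 0.2094, 0.2147, 0.2403, 0.1671], E[r] = -1.1140, γ^t·E[r] = -0.131063, running G = -2.971682
t=7: π = [0.1685, 0.2094, 0.2147, 0.2404, 0.1671], E[r] = -1.1140, γ^t·E[r] = -0.091745, running G = -3.063426
t=8: π = [0.1685, 0.2094, 0.2147, 0.2404, 0.1671], E[r] = -1.1140, γ^t·E[r] = -0.064221, running G = -3.127648

G = -3.1276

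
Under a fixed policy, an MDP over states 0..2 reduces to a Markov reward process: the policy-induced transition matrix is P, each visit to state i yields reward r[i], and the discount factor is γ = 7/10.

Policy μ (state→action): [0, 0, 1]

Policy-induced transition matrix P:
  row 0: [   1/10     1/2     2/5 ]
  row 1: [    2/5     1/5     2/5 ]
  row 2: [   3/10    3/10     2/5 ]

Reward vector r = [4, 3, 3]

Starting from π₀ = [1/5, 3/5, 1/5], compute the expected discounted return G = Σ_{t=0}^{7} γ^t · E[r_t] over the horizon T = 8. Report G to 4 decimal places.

t=0: π = [0.2000, 0.6000, 0.2000], E[r] = 3.2000, γ^t·E[r] = 3.200000, running G = 3.200000
t=1: π = [0.3200, 0.2800, 0.4000], E[r] = 3.3200, γ^t·E[r] = 2.324000, running G = 5.524000
t=2: π = [0.2640, 0.3360, 0.4000], E[r] = 3.2640, γ^t·E[r] = 1.599360, running G = 7.123360
t=3: π = [0.2808, 0.3192, 0.4000], E[r] = 3.2808, γ^t·E[r] = 1.125314, running G = 8.248674
t=4: π = [0.2758, 0.3242, 0.4000], E[r] = 3.2758, γ^t·E[r] = 0.786510, running G = 9.035184
t=5: π = [0.2773, 0.3227, 0.4000], E[r] = 3.2773, γ^t·E[r] = 0.550811, running G = 9.585995
t=6: π = [0.2768, 0.3232, 0.4000], E[r] = 3.2768, γ^t·E[r] = 0.385514, running G = 9.971510
t=7: π = [0.2770, 0.3230, 0.4000], E[r] = 3.2770, γ^t·E[r] = 0.269871, running G = 10.241381

G = 10.2414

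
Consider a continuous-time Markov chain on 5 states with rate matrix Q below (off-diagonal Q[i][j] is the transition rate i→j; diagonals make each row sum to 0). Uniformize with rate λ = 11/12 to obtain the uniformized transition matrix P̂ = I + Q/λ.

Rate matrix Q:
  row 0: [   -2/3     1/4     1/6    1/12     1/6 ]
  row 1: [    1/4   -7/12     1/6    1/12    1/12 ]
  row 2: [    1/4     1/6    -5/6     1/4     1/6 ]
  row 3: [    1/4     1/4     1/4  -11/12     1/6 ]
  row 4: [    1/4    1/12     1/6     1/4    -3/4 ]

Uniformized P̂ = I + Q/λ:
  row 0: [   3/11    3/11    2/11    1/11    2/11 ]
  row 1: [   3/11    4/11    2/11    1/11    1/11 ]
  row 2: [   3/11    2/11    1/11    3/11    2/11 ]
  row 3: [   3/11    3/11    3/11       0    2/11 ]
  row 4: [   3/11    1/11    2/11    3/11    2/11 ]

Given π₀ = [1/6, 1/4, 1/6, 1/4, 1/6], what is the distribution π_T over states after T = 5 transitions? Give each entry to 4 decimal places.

π = [0.2727, 0.2504, 0.1783, 0.1395, 0.1591]

t=0: π = [0.1667, 0.2500, 0.1667, 0.2500, 0.1667]
t=1: π = [0.2727, 0.2500, 0.1894, 0.1288, 0.1591]
t=2: π = [0.2727, 0.2493, 0.1763, 0.1426, 0.1591]
t=3: π = [0.2727, 0.2504, 0.1788, 0.1389, 0.1592]
t=4: π = [0.2727, 0.2503, 0.1782, 0.1397, 0.1591]
t=5: π = [0.2727, 0.2504, 0.1783, 0.1395, 0.1591]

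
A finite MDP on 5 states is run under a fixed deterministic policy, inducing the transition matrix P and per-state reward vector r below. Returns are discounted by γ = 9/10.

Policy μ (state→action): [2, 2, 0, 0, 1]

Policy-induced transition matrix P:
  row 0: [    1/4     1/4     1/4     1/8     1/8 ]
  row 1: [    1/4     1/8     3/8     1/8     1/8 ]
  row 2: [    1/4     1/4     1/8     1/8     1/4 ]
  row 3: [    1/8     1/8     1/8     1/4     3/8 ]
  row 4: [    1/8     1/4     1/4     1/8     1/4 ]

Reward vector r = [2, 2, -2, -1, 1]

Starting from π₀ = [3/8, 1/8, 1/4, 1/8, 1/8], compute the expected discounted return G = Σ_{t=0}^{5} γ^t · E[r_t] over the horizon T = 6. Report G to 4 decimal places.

t=0: π = [0.3750, 0.1250, 0.2500, 0.1250, 0.1250], E[r] = 0.5000, γ^t·E[r] = 0.500000, running G = 0.500000
t=1: π = [0.2188, 0.2188, 0.2188, 0.1406, 0.2031], E[r] = 0.5000, γ^t·E[r] = 0.450000, running G = 0.950000
t=2: π = [0.2070, 0.2051, 0.2324, 0.1426, 0.2129], E[r] = 0.4297, γ^t·E[r] = 0.348047, running G = 1.298047
t=3: π = [0.2056, 0.2065, 0.2288, 0.1428, 0.2163], E[r] = 0.4402, γ^t·E[r] = 0.320895, running G = 1.618942
t=4: π = [0.2051, 0.2063, 0.2294, 0.1429, 0.2163], E[r] = 0.4376, γ^t·E[r] = 0.287124, running G = 1.906066
t=5: π = [0.2051, 0.2064, 0.2293, 0.1429, 0.2164], E[r] = 0.4380, γ^t·E[r] = 0.258605, running G = 2.164671

G = 2.1647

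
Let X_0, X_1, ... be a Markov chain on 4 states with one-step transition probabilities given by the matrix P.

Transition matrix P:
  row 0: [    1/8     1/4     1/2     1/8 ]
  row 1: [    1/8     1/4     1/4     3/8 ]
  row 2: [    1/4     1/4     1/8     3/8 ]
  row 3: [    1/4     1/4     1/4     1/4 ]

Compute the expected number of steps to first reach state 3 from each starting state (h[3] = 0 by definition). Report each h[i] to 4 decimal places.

First-step conditioning: h[3] = 0; for i ≠ 3, h[i] = 1 + Σ_k P[i][k]·h[k].
  h[0] = 1 + 1/8·h[0] + 1/4·h[1] + 1/2·h[2]
  h[1] = 1 + 1/8·h[0] + 1/4·h[1] + 1/4·h[2]
  h[2] = 1 + 1/4·h[0] + 1/4·h[1] + 1/8·h[2]
Solving the 3×3 linear system over states ≠ 3 gives exactly h = [176/47, 140/47, 144/47, 0] (h[3] = 0 is the target).

h = [3.7447, 2.9787, 3.0638, 0.0000]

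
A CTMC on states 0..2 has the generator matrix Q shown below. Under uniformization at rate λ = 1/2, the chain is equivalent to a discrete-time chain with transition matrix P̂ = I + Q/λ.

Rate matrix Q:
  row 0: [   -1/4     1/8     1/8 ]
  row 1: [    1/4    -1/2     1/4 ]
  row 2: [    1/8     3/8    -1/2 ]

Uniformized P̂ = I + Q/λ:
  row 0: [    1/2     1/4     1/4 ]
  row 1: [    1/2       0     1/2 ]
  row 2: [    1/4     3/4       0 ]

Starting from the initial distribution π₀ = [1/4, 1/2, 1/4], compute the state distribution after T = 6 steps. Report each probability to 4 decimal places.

t=0: π = [0.2500, 0.5000, 0.2500]
t=1: π = [0.4375, 0.2500, 0.3125]
t=2: π = [0.4219, 0.3438, 0.2344]
t=3: π = [0.4414, 0.2813, 0.2773]
t=4: π = [0.4307, 0.3184, 0.2510]
t=5: π = [0.4373, 0.2959, 0.2668]
t=6: π = [0.4333, 0.3094, 0.2573]

π = [0.4333, 0.3094, 0.2573]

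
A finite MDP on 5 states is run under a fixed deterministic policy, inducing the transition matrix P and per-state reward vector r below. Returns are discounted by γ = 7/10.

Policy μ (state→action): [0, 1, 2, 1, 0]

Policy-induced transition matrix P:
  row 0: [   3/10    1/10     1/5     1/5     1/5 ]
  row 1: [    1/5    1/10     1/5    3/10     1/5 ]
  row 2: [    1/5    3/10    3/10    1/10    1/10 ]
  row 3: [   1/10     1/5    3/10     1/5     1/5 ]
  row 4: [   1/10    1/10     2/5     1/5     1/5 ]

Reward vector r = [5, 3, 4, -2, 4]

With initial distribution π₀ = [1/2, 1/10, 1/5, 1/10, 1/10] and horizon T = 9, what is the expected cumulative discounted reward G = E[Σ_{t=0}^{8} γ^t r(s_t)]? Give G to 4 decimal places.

t=0: π = [0.5000, 0.1000, 0.2000, 0.1000, 0.1000], E[r] = 3.8000, γ^t·E[r] = 3.800000, running G = 3.800000
t=1: π = [0.2300, 0.1500, 0.2500, 0.1900, 0.1800], E[r] = 2.9400, γ^t·E[r] = 2.058000, running G = 5.858000
t=2: π = [0.1860, 0.1690, 0.2800, 0.1900, 0.1750], E[r] = 2.8770, γ^t·E[r] = 1.409730, running G = 7.267730
t=3: π = [0.1821, 0.1750, 0.2820, 0.1889, 0.1720], E[r] = 2.8737, γ^t·E[r] = 0.985679, running G = 8.253409
t=4: π = [0.1821, 0.1753, 0.2815, 0.1893, 0.1718], E[r] = 2.8710, γ^t·E[r] = 0.689334, running G = 8.942743
t=5: π = [0.1821, 0.1752, 0.2814, 0.1894, 0.1719], E[r] = 2.8706, γ^t·E[r] = 0.482461, running G = 9.425204
t=6: π = [0.1821, 0.1752, 0.2815, 0.1894, 0.1719], E[r] = 2.8706, γ^t·E[r] = 0.337722, running G = 9.762926
t=7: π = [0.1821, 0.1752, 0.2815, 0.1894, 0.1719], E[r] = 2.8706, γ^t·E[r] = 0.236406, running G = 9.999332
t=8: π = [0.1821, 0.1752, 0.2815, 0.1894, 0.1719], E[r] = 2.8706, γ^t·E[r] = 0.165484, running G = 10.164816

G = 10.1648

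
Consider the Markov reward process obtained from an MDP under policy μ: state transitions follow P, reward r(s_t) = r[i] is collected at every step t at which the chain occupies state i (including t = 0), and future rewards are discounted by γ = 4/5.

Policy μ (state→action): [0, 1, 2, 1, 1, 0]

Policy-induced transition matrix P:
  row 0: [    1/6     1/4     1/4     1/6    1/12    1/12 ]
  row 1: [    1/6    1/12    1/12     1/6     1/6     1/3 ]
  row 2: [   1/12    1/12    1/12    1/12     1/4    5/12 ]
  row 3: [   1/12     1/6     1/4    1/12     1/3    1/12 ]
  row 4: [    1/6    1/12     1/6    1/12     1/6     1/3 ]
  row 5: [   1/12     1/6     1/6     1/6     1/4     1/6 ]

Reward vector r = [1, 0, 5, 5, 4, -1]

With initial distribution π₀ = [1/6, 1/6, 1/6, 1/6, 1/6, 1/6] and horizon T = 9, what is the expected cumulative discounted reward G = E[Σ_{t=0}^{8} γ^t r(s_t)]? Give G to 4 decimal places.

t=0: π = [0.1667, 0.1667, 0.1667, 0.1667, 0.1667, 0.1667], E[r] = 2.3333, γ^t·E[r] = 2.333333, running G = 2.333333
t=1: π = [0.1250, 0.1389, 0.1667, 0.1250, 0.2083, 0.2361], E[r] = 2.1806, γ^t·E[r] = 1.744444, running G = 4.077778
t=2: π = [0.1227, 0.1343, 0.1620, 0.1250, 0.2106, 0.2454], E[r] = 2.1551, γ^t·E[r] = 1.379259, running G = 5.457037
t=3: π = [0.1223, 0.1346, 0.1626, 0.1252, 0.2112, 0.2440], E[r] = 2.1622, γ^t·E[r] = 1.107062, running G = 6.564099
t=4: π = [0.1223, 0.1345, 0.1625, 0.1251, 0.2112, 0.2443], E[r] = 2.1609, γ^t·E[r] = 0.885109, running G = 7.449208
t=5: π = [0.1223, 0.1345, 0.1625, 0.1251, 0.2112, 0.2443], E[r] = 2.1611, γ^t·E[r] = 0.708149, running G = 8.157357
t=6: π = [0.1223, 0.1345, 0.1625, 0.1251, 0.2112, 0.2443], E[r] = 2.1611, γ^t·E[r] = 0.566512, running G = 8.723869
t=7: π = [0.1223, 0.1345, 0.1625, 0.1251, 0.2112, 0.2443], E[r] = 2.1611, γ^t·E[r] = 0.453211, running G = 9.177080
t=8: π = [0.1223, 0.1345, 0.1625, 0.1251, 0.2112, 0.2443], E[r] = 2.1611, γ^t·E[r] = 0.362568, running G = 9.539648

G = 9.5396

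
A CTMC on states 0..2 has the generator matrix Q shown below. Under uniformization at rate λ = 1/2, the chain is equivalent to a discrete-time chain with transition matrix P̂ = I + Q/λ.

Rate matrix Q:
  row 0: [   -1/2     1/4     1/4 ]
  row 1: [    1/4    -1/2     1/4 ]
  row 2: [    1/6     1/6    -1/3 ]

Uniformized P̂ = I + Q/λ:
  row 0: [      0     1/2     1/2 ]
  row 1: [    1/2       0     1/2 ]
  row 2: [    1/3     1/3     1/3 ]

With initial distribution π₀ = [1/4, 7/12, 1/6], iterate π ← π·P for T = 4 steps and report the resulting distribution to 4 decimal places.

t=0: π = [0.2500, 0.5833, 0.1667]
t=1: π = [0.3472, 0.1806, 0.4722]
t=2: π = [0.2477, 0.3310, 0.4213]
t=3: π = [0.3059, 0.2643, 0.4298]
t=4: π = [0.2754, 0.2962, 0.4284]

π = [0.2754, 0.2962, 0.4284]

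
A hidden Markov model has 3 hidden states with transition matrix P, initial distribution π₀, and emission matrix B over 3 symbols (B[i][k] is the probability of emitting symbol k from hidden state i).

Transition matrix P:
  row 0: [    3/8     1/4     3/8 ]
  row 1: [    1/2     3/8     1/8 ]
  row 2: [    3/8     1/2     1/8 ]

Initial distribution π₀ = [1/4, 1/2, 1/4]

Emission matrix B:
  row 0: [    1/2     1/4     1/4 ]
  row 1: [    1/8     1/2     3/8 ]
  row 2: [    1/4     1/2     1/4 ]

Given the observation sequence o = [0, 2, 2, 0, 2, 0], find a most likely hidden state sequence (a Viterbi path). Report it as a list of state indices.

path = [0, 2, 1, 0, 1, 0]

t=0: δ = [1.250e-01, 6.250e-02, 6.250e-02]  (obs o_0=0)
t=1: δ = [1.172e-02, 1.172e-02, 1.172e-02]  ψ = [0, 0, 0]  (obs o_1=2)
t=2: δ = [1.465e-03, 2.197e-03, 1.099e-03]  ψ = [1, 2, 0]  (obs o_2=2)
t=3: δ = [5.493e-04, 1.030e-04, 1.373e-04]  ψ = [1, 1, 0]  (obs o_3=0)
t=4: δ = [5.150e-05, 5.150e-05, 5.150e-05]  ψ = [0, 0, 0]  (obs o_4=2)
t=5: δ = [1.287e-05, 3.219e-06, 4.828e-06]  ψ = [1, 2, 0]  (obs o_5=0)
backtrack: best end state = 0; path = [0, 2, 1, 0, 1, 0]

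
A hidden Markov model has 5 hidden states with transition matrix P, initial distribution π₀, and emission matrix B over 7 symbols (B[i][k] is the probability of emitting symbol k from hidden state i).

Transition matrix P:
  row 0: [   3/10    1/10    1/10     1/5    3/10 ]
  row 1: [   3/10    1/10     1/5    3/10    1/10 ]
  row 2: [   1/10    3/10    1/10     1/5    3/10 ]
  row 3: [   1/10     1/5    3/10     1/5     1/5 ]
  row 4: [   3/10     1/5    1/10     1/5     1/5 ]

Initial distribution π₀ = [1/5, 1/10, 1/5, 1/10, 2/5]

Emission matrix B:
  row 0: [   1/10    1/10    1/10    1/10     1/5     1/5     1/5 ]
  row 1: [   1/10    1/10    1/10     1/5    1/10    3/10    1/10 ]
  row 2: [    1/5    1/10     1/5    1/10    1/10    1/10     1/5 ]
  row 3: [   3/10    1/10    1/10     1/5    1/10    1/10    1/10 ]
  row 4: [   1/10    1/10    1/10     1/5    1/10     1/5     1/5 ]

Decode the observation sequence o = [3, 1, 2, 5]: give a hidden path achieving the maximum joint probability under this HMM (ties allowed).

path = [4, 3, 2, 1]

t=0: δ = [2.000e-02, 2.000e-02, 2.000e-02, 2.000e-02, 8.000e-02]  (obs o_0=3)
t=1: δ = [2.400e-03, 1.600e-03, 8.000e-04, 1.600e-03, 1.600e-03]  ψ = [4, 4, 4, 4, 4]  (obs o_1=1)
t=2: δ = [7.200e-05, 3.200e-05, 9.600e-05, 4.800e-05, 7.200e-05]  ψ = [0, 3, 3, 0, 0]  (obs o_2=2)
t=3: δ = [4.320e-06, 8.640e-06, 1.440e-06, 1.920e-06, 5.760e-06]  ψ = [0, 2, 3, 2, 2]  (obs o_3=5)
backtrack: best end state = 1; path = [4, 3, 2, 1]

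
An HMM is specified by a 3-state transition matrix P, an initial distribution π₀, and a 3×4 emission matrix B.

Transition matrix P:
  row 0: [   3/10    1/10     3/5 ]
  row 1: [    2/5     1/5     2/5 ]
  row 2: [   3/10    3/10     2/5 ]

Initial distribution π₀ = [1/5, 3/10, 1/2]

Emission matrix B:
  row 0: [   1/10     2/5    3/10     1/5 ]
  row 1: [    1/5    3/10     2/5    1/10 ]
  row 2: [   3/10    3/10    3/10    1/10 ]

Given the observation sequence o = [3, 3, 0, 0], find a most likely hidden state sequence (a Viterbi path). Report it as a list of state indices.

t=0: δ = [4.000e-02, 3.000e-02, 5.000e-02]  (obs o_0=3)
t=1: δ = [3.000e-03, 1.500e-03, 2.400e-03]  ψ = [2, 2, 0]  (obs o_1=3)
t=2: δ = [9.000e-05, 1.440e-04, 5.400e-04]  ψ = [0, 2, 0]  (obs o_2=0)
t=3: δ = [1.620e-05, 3.240e-05, 6.480e-05]  ψ = [2, 2, 2]  (obs o_3=0)
backtrack: best end state = 2; path = [2, 0, 2, 2]

path = [2, 0, 2, 2]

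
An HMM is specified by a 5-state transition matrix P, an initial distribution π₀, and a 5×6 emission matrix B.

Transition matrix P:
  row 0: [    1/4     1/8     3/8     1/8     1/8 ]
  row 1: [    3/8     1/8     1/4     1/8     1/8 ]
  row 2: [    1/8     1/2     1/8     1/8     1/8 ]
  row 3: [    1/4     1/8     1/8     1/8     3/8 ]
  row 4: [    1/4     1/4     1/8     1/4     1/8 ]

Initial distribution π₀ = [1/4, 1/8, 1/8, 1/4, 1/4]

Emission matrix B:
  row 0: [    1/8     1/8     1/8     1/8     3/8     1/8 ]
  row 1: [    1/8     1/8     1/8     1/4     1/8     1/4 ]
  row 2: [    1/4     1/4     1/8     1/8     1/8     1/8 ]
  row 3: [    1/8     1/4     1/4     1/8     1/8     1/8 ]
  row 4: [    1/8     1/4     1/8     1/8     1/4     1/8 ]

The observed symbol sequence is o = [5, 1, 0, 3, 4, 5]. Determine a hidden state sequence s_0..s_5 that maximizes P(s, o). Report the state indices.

path = [1, 0, 2, 1, 0, 2]

t=0: δ = [3.125e-02, 3.125e-02, 1.562e-02, 3.125e-02, 3.125e-02]  (obs o_0=5)
t=1: δ = [1.465e-03, 9.766e-04, 2.930e-03, 1.953e-03, 2.930e-03]  ψ = [1, 2, 0, 4, 3]  (obs o_1=1)
t=2: δ = [9.155e-05, 1.831e-04, 1.373e-04, 9.155e-05, 9.155e-05]  ψ = [4, 2, 0, 4, 3]  (obs o_2=0)
t=3: δ = [8.583e-06, 1.717e-05, 5.722e-06, 2.861e-06, 4.292e-06]  ψ = [1, 2, 1, 1, 3]  (obs o_3=3)
t=4: δ = [2.414e-06, 3.576e-07, 5.364e-07, 2.682e-07, 5.364e-07]  ψ = [1, 2, 1, 1, 1]  (obs o_4=4)
t=5: δ = [7.544e-08, 7.544e-08, 1.132e-07, 3.772e-08, 3.772e-08]  ψ = [0, 0, 0, 0, 0]  (obs o_5=5)
backtrack: best end state = 2; path = [1, 0, 2, 1, 0, 2]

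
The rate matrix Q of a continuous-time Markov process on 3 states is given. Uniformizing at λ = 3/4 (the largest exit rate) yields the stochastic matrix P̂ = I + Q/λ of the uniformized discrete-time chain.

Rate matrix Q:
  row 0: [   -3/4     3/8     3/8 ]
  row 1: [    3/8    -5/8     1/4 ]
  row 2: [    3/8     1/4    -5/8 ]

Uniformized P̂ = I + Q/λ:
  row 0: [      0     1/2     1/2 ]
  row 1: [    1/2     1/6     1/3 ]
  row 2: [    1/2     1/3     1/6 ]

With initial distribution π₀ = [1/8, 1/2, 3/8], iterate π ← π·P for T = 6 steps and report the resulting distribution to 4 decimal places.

t=0: π = [0.1250, 0.5000, 0.3750]
t=1: π = [0.4375, 0.2708, 0.2917]
t=2: π = [0.2813, 0.3611, 0.3576]
t=3: π = [0.3594, 0.3200, 0.3206]
t=4: π = [0.3203, 0.3399, 0.3398]
t=5: π = [0.3398, 0.3301, 0.3301]
t=6: π = [0.3301, 0.3350, 0.3350]

π = [0.3301, 0.3350, 0.3350]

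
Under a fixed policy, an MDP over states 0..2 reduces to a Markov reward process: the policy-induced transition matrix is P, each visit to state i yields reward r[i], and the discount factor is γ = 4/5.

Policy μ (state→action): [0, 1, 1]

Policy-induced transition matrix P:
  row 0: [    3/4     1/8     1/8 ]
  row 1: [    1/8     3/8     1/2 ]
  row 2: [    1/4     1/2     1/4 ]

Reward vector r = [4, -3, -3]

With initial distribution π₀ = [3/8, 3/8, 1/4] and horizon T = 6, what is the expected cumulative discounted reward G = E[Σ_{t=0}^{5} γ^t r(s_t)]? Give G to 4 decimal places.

t=0: π = [0.3750, 0.3750, 0.2500], E[r] = -0.3750, γ^t·E[r] = -0.375000, running G = -0.375000
t=1: π = [0.3906, 0.3125, 0.2969], E[r] = -0.2656, γ^t·E[r] = -0.212500, running G = -0.587500
t=2: π = [0.4063, 0.3145, 0.2793], E[r] = -0.1563, γ^t·E[r] = -0.100000, running G = -0.687500
t=3: π = [0.4138, 0.3083, 0.2778], E[r] = -0.1033, γ^t·E[r] = -0.052875, running G = -0.740375
t=4: π = [0.4184, 0.3063, 0.2754], E[r] = -0.0714, γ^t·E[r] = -0.029263, running G = -0.769638
t=5: π = [0.4209, 0.3048, 0.2743], E[r] = -0.0537, γ^t·E[r] = -0.017600, running G = -0.787238

G = -0.7872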